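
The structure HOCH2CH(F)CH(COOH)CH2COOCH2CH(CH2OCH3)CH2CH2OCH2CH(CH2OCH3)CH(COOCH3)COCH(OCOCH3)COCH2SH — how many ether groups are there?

Reading the structure from left to right:
  HOCH2: HO– on an sp³ carbon → alcohol.
  CH(F): halogen on an sp³ carbon → alkyl halide.
  CH(COOH): pendant –COOH: carbonyl C bonded to C and –OH → carboxylic acid.
  CH2COOCH2: –C(=O)–O–C with C on the carbonyl side → ester.
  CH(CH2OCH3): pendant –CH2OCH3: C–O–C linkage → ether.
  CH2OCH2: C–O–C with sp³ carbons on both sides and no adjacent C=O → ether.
  CH(CH2OCH3): pendant –CH2OCH3: C–O–C linkage → ether.
  CH(COOCH3): pendant –COOCH3: carbonyl C bonded to C and –OCH3 → ester.
  CO: –C(=O)– with carbon on both sides → ketone.
  CH(OCOCH3): pendant –OC(=O)CH3: an acyloxy group → ester.
  CO: –C(=O)– with carbon on both sides → ketone.
  CH2SH: –SH on an sp³ carbon → thiol.
Ether appears at: CH(CH2OCH3), CH2OCH2, CH(CH2OCH3) → 3.

3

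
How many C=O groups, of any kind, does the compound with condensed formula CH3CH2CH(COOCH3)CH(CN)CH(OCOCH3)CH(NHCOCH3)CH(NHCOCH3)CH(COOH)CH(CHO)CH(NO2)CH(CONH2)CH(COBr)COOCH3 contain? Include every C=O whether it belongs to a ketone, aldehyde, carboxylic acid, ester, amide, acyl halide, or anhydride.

9

CH(COOCH3): ester, 1 C=O (running total 1).
CH(OCOCH3): ester, 1 C=O (running total 2).
CH(NHCOCH3): amide, 1 C=O (running total 3).
CH(NHCOCH3): amide, 1 C=O (running total 4).
CH(COOH): carboxylic acid, 1 C=O (running total 5).
CH(CHO): aldehyde, 1 C=O (running total 6).
CH(CONH2): amide, 1 C=O (running total 7).
CH(COBr): acyl halide, 1 C=O (running total 8).
COOCH3: ester, 1 C=O (running total 9).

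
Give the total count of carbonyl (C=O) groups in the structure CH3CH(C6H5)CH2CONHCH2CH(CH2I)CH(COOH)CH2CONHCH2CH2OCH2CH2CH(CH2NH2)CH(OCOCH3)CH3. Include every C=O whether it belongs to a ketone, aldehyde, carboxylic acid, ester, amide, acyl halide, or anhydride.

CH2CONHCH2: amide, 1 C=O (running total 1).
CH(COOH): carboxylic acid, 1 C=O (running total 2).
CH2CONHCH2: amide, 1 C=O (running total 3).
CH(OCOCH3): ester, 1 C=O (running total 4).

4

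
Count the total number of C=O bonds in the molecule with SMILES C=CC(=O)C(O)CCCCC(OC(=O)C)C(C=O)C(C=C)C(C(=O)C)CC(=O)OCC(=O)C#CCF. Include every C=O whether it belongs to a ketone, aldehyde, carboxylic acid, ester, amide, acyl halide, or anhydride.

CO: ketone, 1 C=O (running total 1).
CH(OCOCH3): ester, 1 C=O (running total 2).
CH(CHO): aldehyde, 1 C=O (running total 3).
CH(COCH3): ketone, 1 C=O (running total 4).
CH2COOCH2: ester, 1 C=O (running total 5).
CO: ketone, 1 C=O (running total 6).

6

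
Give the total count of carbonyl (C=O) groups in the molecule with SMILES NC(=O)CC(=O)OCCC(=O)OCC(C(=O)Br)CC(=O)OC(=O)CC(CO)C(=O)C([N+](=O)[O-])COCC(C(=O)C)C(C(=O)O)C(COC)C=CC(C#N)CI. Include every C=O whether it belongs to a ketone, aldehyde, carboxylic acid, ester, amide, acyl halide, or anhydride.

H2NCO: amide, 1 C=O (running total 1).
CH2COOCH2: ester, 1 C=O (running total 2).
CH2COOCH2: ester, 1 C=O (running total 3).
CH(COBr): acyl halide, 1 C=O (running total 4).
CH2CO-O-COCH2: anhydride, 2 C=O (running total 6).
CO: ketone, 1 C=O (running total 7).
CH(COCH3): ketone, 1 C=O (running total 8).
CH(COOH): carboxylic acid, 1 C=O (running total 9).

9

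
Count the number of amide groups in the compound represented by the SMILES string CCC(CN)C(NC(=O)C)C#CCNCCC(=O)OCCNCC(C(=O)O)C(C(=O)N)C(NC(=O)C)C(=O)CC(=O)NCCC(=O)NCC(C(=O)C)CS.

Reading the structure from left to right:
  CH(CH2NH2): pendant –CH2NH2: N on sp³ C, no adjacent C=O → amine.
  CH(NHCOCH3): pendant –NHC(=O)CH3: N bonded to a carbonyl → amide (not amine).
  C≡C: C≡C triple bond → alkyne.
  CH2NHCH2: C–N–C with sp³ carbons and no adjacent C=O → amine (secondary).
  CH2COOCH2: –C(=O)–O–C with C on the carbonyl side → ester.
  CH2NHCH2: C–N–C with sp³ carbons and no adjacent C=O → amine (secondary).
  CH(COOH): pendant –COOH: carbonyl C bonded to C and –OH → carboxylic acid.
  CH(CONH2): pendant –CONH2: carbonyl C bonded to C and N → amide.
  CH(NHCOCH3): pendant –NHC(=O)CH3: N bonded to a carbonyl → amide (not amine).
  CO: –C(=O)– with carbon on both sides → ketone.
  CH2CONHCH2: –C(=O)–N– linkage → amide (the N is not an amine).
  CH2CONHCH2: –C(=O)–N– linkage → amide (the N is not an amine).
  CH(COCH3): pendant –COCH3: carbonyl C bonded to two carbons → ketone.
  CH2SH: –SH on an sp³ carbon → thiol.
Amide appears at: CH(NHCOCH3), CH(CONH2), CH(NHCOCH3), CH2CONHCH2, CH2CONHCH2 → 5.

5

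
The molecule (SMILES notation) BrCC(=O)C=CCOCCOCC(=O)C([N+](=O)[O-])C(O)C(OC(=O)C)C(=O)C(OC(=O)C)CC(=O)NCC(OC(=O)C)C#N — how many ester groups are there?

3

halogen on an sp³ carbon → alkyl halide.
–C(=O)– with carbon on both sides → ketone.
C=C double bond → alkene.
C–O–C with sp³ carbons on both sides and no adjacent C=O → ether.
C–O–C with sp³ carbons on both sides and no adjacent C=O → ether.
–C(=O)– with carbon on both sides → ketone.
–NO2 on an sp³ carbon → nitro (the N=O is not a carbonyl).
–OH on an sp³ carbon → alcohol (secondary).
pendant –OC(=O)CH3: an acyloxy group → ester.
–C(=O)– with carbon on both sides → ketone.
pendant –OC(=O)CH3: an acyloxy group → ester.
–C(=O)–N– linkage → amide (the N is not an amine).
pendant –OC(=O)CH3: an acyloxy group → ester.
–C≡N: carbon triple-bonded to nitrogen → nitrile.
Ester appears at: CH(OCOCH3), CH(OCOCH3), CH(OCOCH3) → 3.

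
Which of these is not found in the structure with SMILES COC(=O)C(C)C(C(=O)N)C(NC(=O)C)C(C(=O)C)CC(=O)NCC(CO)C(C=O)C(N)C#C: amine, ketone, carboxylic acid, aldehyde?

carboxylic acid

aldehyde: present (CH(CHO) — pendant –CHO: carbonyl C bonded to C and H → aldehyde).
ketone: present (CH(COCH3) — pendant –COCH3: carbonyl C bonded to two carbons → ketone).
amine: present (CH(NH2) — –NH2 on an sp³ carbon with no adjacent C=O → amine).
carboxylic acid: absent. In CH3OOC, the acyl oxygen is bonded to carbon (–O–C), not to H, so this is an ester. In each of CH(CONH2), CH(NHCOCH3) and CH2CONHCH2, the carbonyl is bonded to nitrogen, not to –OH; that is an amide.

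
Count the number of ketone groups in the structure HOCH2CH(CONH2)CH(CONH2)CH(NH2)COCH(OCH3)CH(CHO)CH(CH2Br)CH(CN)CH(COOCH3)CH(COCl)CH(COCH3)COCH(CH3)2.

HO– on an sp³ carbon → alcohol.
pendant –CONH2: carbonyl C bonded to C and N → amide.
pendant –CONH2: carbonyl C bonded to C and N → amide.
–NH2 on an sp³ carbon with no adjacent C=O → amine.
–C(=O)– with carbon on both sides → ketone.
pendant –OCH3: C–O–C with sp³ C, no adjacent C=O → ether.
pendant –CHO: carbonyl C bonded to C and H → aldehyde.
pendant –CH2X: halogen on sp³ carbon → alkyl halide.
pendant –C≡N: nitrile.
pendant –COOCH3: carbonyl C bonded to C and –OCH3 → ester.
pendant –C(=O)X: carbonyl C bonded to C and halogen → acyl halide.
pendant –COCH3: carbonyl C bonded to two carbons → ketone.
–C(=O)– with carbon on both sides → ketone.
Ketone appears at: CO, CH(COCH3), CO → 3.

3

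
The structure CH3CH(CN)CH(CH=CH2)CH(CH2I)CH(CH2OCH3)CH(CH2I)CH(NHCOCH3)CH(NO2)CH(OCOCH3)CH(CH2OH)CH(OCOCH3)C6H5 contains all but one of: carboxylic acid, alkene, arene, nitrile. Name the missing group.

arene: present (C6H5 — –C6H5 phenyl ring → arene).
alkene: present (CH(CH=CH2) — pendant –CH=CH2: C=C double bond → alkene).
nitrile: present (CH(CN) — pendant –C≡N: nitrile).
carboxylic acid: absent. In CH(OCOCH3), the acyl oxygen is bonded to carbon (–O–C), not to H, so this is an ester. In CH(NHCOCH3), the carbonyl is bonded to nitrogen, not to –OH; that is an amide.

carboxylic acid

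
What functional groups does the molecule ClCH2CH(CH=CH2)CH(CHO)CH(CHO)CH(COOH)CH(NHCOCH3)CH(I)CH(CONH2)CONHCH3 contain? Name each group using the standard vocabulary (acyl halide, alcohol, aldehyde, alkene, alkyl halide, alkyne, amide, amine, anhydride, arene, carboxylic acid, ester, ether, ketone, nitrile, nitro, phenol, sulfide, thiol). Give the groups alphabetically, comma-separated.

aldehyde, alkene, alkyl halide, amide, carboxylic acid

Reading the structure from left to right:
  ClCH2: halogen on an sp³ carbon → alkyl halide.
  CH(CH=CH2): pendant –CH=CH2: C=C double bond → alkene.
  CH(CHO): pendant –CHO: carbonyl C bonded to C and H → aldehyde.
  CH(CHO): pendant –CHO: carbonyl C bonded to C and H → aldehyde.
  CH(COOH): pendant –COOH: carbonyl C bonded to C and –OH → carboxylic acid.
  CH(NHCOCH3): pendant –NHC(=O)CH3: N bonded to a carbonyl → amide (not amine).
  CH(I): halogen on an sp³ carbon → alkyl halide.
  CH(CONH2): pendant –CONH2: carbonyl C bonded to C and N → amide.
  CONHCH3: –C(=O)NHCH3: carbonyl C bonded to C and to N → amide (the N is not an amine).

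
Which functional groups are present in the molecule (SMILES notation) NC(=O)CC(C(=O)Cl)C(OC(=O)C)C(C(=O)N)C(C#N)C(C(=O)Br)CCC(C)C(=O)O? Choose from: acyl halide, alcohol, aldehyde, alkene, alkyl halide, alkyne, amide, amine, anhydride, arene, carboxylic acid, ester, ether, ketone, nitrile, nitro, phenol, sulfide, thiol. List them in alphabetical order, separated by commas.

acyl halide, amide, carboxylic acid, ester, nitrile

Working along the chain:
  H2NCO: –C(=O)NH2: carbonyl C bonded to C and to N → amide (the N is not a separate amine).
  CH(COCl): pendant –C(=O)X: carbonyl C bonded to C and halogen → acyl halide.
  CH(OCOCH3): pendant –OC(=O)CH3: an acyloxy group → ester.
  CH(CONH2): pendant –CONH2: carbonyl C bonded to C and N → amide.
  CH(CN): pendant –C≡N: nitrile.
  CH(COBr): pendant –C(=O)X: carbonyl C bonded to C and halogen → acyl halide.
  COOH: –COOH: carbonyl C bonded to –OH and C → carboxylic acid (the –OH is not a separate alcohol).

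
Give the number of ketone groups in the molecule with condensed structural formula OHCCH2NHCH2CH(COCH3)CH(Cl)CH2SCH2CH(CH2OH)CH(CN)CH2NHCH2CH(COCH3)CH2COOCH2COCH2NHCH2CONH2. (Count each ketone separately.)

3

terminal –CHO: carbonyl C bonded to H and C → aldehyde.
C–N–C with sp³ carbons and no adjacent C=O → amine (secondary).
pendant –COCH3: carbonyl C bonded to two carbons → ketone.
halogen on an sp³ carbon → alkyl halide.
C–S–C linkage → sulfide (thioether).
pendant –CH2OH on an sp³ backbone C → alcohol.
pendant –C≡N: nitrile.
C–N–C with sp³ carbons and no adjacent C=O → amine (secondary).
pendant –COCH3: carbonyl C bonded to two carbons → ketone.
–C(=O)–O–C with C on the carbonyl side → ester.
–C(=O)– with carbon on both sides → ketone.
C–N–C with sp³ carbons and no adjacent C=O → amine (secondary).
–C(=O)NH2: carbonyl C bonded to C and to N → amide (the N is not a separate amine).
Ketone appears at: CH(COCH3), CH(COCH3), CO → 3.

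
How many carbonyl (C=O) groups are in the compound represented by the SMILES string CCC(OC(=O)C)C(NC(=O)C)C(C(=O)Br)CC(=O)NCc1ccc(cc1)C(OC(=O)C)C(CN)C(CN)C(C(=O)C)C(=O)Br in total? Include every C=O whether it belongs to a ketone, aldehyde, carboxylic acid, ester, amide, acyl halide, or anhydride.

CH(OCOCH3): ester, 1 C=O (running total 1).
CH(NHCOCH3): amide, 1 C=O (running total 2).
CH(COBr): acyl halide, 1 C=O (running total 3).
CH2CONHCH2: amide, 1 C=O (running total 4).
CH(OCOCH3): ester, 1 C=O (running total 5).
CH(COCH3): ketone, 1 C=O (running total 6).
COBr: acyl halide, 1 C=O (running total 7).

7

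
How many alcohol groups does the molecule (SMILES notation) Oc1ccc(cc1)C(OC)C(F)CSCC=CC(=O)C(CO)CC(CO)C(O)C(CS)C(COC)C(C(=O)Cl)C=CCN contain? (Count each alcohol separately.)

–OH attached directly to an aromatic ring → phenol (not alcohol); the ring itself is an arene.
pendant –OCH3: C–O–C with sp³ C, no adjacent C=O → ether.
halogen on an sp³ carbon → alkyl halide.
C–S–C linkage → sulfide (thioether).
C=C double bond → alkene.
–C(=O)– with carbon on both sides → ketone.
pendant –CH2OH on an sp³ backbone C → alcohol.
pendant –CH2OH on an sp³ backbone C → alcohol.
–OH on an sp³ carbon → alcohol (secondary).
pendant –CH2SH → thiol.
pendant –CH2OCH3: C–O–C linkage → ether.
pendant –C(=O)X: carbonyl C bonded to C and halogen → acyl halide.
C=C double bond → alkene.
–NH2 on an sp³ carbon with no adjacent C=O → amine.
Alcohol appears at: CH(CH2OH), CH(CH2OH), CH(OH) → 3.

3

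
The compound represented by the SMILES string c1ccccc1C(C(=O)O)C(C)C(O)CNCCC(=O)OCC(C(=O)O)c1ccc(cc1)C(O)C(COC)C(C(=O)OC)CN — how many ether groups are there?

Reading the structure from left to right:
  C6H5: C6H5– phenyl ring → arene.
  CH(COOH): pendant –COOH: carbonyl C bonded to C and –OH → carboxylic acid.
  CH(OH): –OH on an sp³ carbon → alcohol (secondary).
  CH2NHCH2: C–N–C with sp³ carbons and no adjacent C=O → amine (secondary).
  CH2COOCH2: –C(=O)–O–C with C on the carbonyl side → ester.
  CH(COOH): pendant –COOH: carbonyl C bonded to C and –OH → carboxylic acid.
  C6H4: para-disubstituted benzene ring → arene.
  CH(OH): –OH on an sp³ carbon → alcohol (secondary).
  CH(CH2OCH3): pendant –CH2OCH3: C–O–C linkage → ether.
  CH(COOCH3): pendant –COOCH3: carbonyl C bonded to C and –OCH3 → ester.
  CH2NH2: –NH2 on an sp³ carbon with no adjacent C=O → amine.
Ether appears at: CH(CH2OCH3) → 1.

1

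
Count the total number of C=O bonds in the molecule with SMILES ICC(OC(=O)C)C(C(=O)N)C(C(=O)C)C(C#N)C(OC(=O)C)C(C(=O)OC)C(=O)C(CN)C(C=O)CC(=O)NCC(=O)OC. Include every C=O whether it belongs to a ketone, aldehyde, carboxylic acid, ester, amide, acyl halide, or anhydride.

CH(OCOCH3): ester, 1 C=O (running total 1).
CH(CONH2): amide, 1 C=O (running total 2).
CH(COCH3): ketone, 1 C=O (running total 3).
CH(OCOCH3): ester, 1 C=O (running total 4).
CH(COOCH3): ester, 1 C=O (running total 5).
CO: ketone, 1 C=O (running total 6).
CH(CHO): aldehyde, 1 C=O (running total 7).
CH2CONHCH2: amide, 1 C=O (running total 8).
COOCH3: ester, 1 C=O (running total 9).

9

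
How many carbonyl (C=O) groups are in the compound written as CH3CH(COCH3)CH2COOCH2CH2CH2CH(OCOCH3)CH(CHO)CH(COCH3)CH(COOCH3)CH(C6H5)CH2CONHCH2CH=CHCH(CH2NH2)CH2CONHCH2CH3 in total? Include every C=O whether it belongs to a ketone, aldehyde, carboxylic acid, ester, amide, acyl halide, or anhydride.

8

CH(COCH3): ketone, 1 C=O (running total 1).
CH2COOCH2: ester, 1 C=O (running total 2).
CH(OCOCH3): ester, 1 C=O (running total 3).
CH(CHO): aldehyde, 1 C=O (running total 4).
CH(COCH3): ketone, 1 C=O (running total 5).
CH(COOCH3): ester, 1 C=O (running total 6).
CH2CONHCH2: amide, 1 C=O (running total 7).
CH2CONHCH2: amide, 1 C=O (running total 8).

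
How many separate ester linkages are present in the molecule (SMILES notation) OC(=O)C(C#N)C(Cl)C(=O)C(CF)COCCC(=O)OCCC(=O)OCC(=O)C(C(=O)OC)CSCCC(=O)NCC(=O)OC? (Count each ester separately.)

4

–COOH: carbonyl C bonded to –OH and C → carboxylic acid (the –OH is not a separate alcohol).
pendant –C≡N: nitrile.
halogen on an sp³ carbon → alkyl halide.
–C(=O)– with carbon on both sides → ketone.
pendant –CH2X: halogen on sp³ carbon → alkyl halide.
C–O–C with sp³ carbons on both sides and no adjacent C=O → ether.
–C(=O)–O–C with C on the carbonyl side → ester.
–C(=O)–O–C with C on the carbonyl side → ester.
–C(=O)– with carbon on both sides → ketone.
pendant –COOCH3: carbonyl C bonded to C and –OCH3 → ester.
C–S–C linkage → sulfide (thioether).
–C(=O)–N– linkage → amide (the N is not an amine).
–C(=O)OCH3: carbonyl C bonded to C and to –OCH3 → ester (not ketone + ether).
Ester appears at: CH2COOCH2, CH2COOCH2, CH(COOCH3), COOCH3 → 4.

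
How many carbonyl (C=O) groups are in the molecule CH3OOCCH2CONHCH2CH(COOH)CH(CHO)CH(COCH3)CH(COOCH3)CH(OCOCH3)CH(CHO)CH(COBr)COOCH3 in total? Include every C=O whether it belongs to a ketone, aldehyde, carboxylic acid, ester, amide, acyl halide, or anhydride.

10

CH3OOC: ester, 1 C=O (running total 1).
CH2CONHCH2: amide, 1 C=O (running total 2).
CH(COOH): carboxylic acid, 1 C=O (running total 3).
CH(CHO): aldehyde, 1 C=O (running total 4).
CH(COCH3): ketone, 1 C=O (running total 5).
CH(COOCH3): ester, 1 C=O (running total 6).
CH(OCOCH3): ester, 1 C=O (running total 7).
CH(CHO): aldehyde, 1 C=O (running total 8).
CH(COBr): acyl halide, 1 C=O (running total 9).
COOCH3: ester, 1 C=O (running total 10).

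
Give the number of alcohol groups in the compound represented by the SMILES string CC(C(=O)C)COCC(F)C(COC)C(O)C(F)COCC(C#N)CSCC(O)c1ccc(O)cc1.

pendant –COCH3: carbonyl C bonded to two carbons → ketone.
C–O–C with sp³ carbons on both sides and no adjacent C=O → ether.
halogen on an sp³ carbon → alkyl halide.
pendant –CH2OCH3: C–O–C linkage → ether.
–OH on an sp³ carbon → alcohol (secondary).
halogen on an sp³ carbon → alkyl halide.
C–O–C with sp³ carbons on both sides and no adjacent C=O → ether.
pendant –C≡N: nitrile.
C–S–C linkage → sulfide (thioether).
–OH on an sp³ carbon → alcohol (secondary).
–OH attached directly to an aromatic ring → phenol (not alcohol); the ring itself is an arene.
Alcohol appears at: CH(OH), CH(OH) → 2.

2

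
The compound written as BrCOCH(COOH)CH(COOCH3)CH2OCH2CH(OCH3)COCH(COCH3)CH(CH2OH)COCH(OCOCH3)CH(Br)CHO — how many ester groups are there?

2

–C(=O)Br: carbonyl C bonded to C and to a halogen → acyl halide (not alkyl halide).
pendant –COOH: carbonyl C bonded to C and –OH → carboxylic acid.
pendant –COOCH3: carbonyl C bonded to C and –OCH3 → ester.
C–O–C with sp³ carbons on both sides and no adjacent C=O → ether.
pendant –OCH3: C–O–C with sp³ C, no adjacent C=O → ether.
–C(=O)– with carbon on both sides → ketone.
pendant –COCH3: carbonyl C bonded to two carbons → ketone.
pendant –CH2OH on an sp³ backbone C → alcohol.
–C(=O)– with carbon on both sides → ketone.
pendant –OC(=O)CH3: an acyloxy group → ester.
halogen on an sp³ carbon → alkyl halide.
terminal –CHO: carbonyl C bonded to H and C → aldehyde.
Ester appears at: CH(COOCH3), CH(OCOCH3) → 2.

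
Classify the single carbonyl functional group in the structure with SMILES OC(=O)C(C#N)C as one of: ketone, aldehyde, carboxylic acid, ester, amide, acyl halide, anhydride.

carboxylic acid

The carbonyl is in the HOOC segment: –COOH: carbonyl C bonded to –OH and C → carboxylic acid (the –OH is not a separate alcohol).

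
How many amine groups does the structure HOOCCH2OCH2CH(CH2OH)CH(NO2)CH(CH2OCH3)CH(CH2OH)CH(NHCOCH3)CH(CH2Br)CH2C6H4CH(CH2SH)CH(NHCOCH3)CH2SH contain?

0

Taking each segment in turn:
  HOOC: –COOH: carbonyl C bonded to –OH and C → carboxylic acid (the –OH is not a separate alcohol).
  CH2OCH2: C–O–C with sp³ carbons on both sides and no adjacent C=O → ether.
  CH(CH2OH): pendant –CH2OH on an sp³ backbone C → alcohol.
  CH(NO2): –NO2 on an sp³ carbon → nitro (the N=O is not a carbonyl).
  CH(CH2OCH3): pendant –CH2OCH3: C–O–C linkage → ether.
  CH(CH2OH): pendant –CH2OH on an sp³ backbone C → alcohol.
  CH(NHCOCH3): pendant –NHC(=O)CH3: N bonded to a carbonyl → amide (not amine).
  CH(CH2Br): pendant –CH2X: halogen on sp³ carbon → alkyl halide.
  C6H4: para-disubstituted benzene ring → arene.
  CH(CH2SH): pendant –CH2SH → thiol.
  CH(NHCOCH3): pendant –NHC(=O)CH3: N bonded to a carbonyl → amide (not amine).
  CH2SH: –SH on an sp³ carbon → thiol.
No segment is a amine: CH(NO2) is nitro, not amine; CH(NHCOCH3) is amide, not amine; CH(NHCOCH3) is amide, not amine. → 0.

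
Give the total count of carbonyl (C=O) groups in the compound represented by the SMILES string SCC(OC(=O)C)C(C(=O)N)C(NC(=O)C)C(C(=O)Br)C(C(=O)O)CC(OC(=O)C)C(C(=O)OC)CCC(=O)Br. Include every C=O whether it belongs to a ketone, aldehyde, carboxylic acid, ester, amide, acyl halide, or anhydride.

8

CH(OCOCH3): ester, 1 C=O (running total 1).
CH(CONH2): amide, 1 C=O (running total 2).
CH(NHCOCH3): amide, 1 C=O (running total 3).
CH(COBr): acyl halide, 1 C=O (running total 4).
CH(COOH): carboxylic acid, 1 C=O (running total 5).
CH(OCOCH3): ester, 1 C=O (running total 6).
CH(COOCH3): ester, 1 C=O (running total 7).
COBr: acyl halide, 1 C=O (running total 8).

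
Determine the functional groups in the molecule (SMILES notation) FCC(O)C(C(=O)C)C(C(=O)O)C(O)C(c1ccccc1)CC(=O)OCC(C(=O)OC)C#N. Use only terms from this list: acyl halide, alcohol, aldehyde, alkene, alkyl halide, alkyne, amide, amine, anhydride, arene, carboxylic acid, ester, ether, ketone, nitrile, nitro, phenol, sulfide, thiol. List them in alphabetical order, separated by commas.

alcohol, alkyl halide, arene, carboxylic acid, ester, ketone, nitrile

halogen on an sp³ carbon → alkyl halide.
–OH on an sp³ carbon → alcohol (secondary).
pendant –COCH3: carbonyl C bonded to two carbons → ketone.
pendant –COOH: carbonyl C bonded to C and –OH → carboxylic acid.
–OH on an sp³ carbon → alcohol (secondary).
pendant –C6H5: benzene ring → arene.
–C(=O)–O–C with C on the carbonyl side → ester.
pendant –COOCH3: carbonyl C bonded to C and –OCH3 → ester.
–C≡N: carbon triple-bonded to nitrogen → nitrile.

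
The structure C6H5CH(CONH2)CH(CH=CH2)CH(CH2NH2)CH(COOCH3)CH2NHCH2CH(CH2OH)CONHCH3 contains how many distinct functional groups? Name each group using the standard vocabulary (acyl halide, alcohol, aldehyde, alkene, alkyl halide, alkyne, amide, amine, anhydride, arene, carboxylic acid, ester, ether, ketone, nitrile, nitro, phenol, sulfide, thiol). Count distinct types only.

Taking each segment in turn:
  C6H5: C6H5– phenyl ring → arene.
  CH(CONH2): pendant –CONH2: carbonyl C bonded to C and N → amide.
  CH(CH=CH2): pendant –CH=CH2: C=C double bond → alkene.
  CH(CH2NH2): pendant –CH2NH2: N on sp³ C, no adjacent C=O → amine.
  CH(COOCH3): pendant –COOCH3: carbonyl C bonded to C and –OCH3 → ester.
  CH2NHCH2: C–N–C with sp³ carbons and no adjacent C=O → amine (secondary).
  CH(CH2OH): pendant –CH2OH on an sp³ backbone C → alcohol.
  CONHCH3: –C(=O)NHCH3: carbonyl C bonded to C and to N → amide (the N is not an amine).
Distinct types present: alcohol, alkene, amide, amine, arene, ester.

6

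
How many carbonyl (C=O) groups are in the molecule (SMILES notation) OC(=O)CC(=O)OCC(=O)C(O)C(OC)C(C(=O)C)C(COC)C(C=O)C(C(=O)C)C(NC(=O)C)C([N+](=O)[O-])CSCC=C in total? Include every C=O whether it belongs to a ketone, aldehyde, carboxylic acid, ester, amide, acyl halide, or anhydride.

HOOC: carboxylic acid, 1 C=O (running total 1).
CH2COOCH2: ester, 1 C=O (running total 2).
CO: ketone, 1 C=O (running total 3).
CH(COCH3): ketone, 1 C=O (running total 4).
CH(CHO): aldehyde, 1 C=O (running total 5).
CH(COCH3): ketone, 1 C=O (running total 6).
CH(NHCOCH3): amide, 1 C=O (running total 7).

7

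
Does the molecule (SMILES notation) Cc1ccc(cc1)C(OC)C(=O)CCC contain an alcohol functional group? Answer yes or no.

no

Reading the structure from left to right:
  C6H4: para-disubstituted benzene ring → arene.
  CH(OCH3): pendant –OCH3: C–O–C with sp³ C, no adjacent C=O → ether.
  CO: –C(=O)– with carbon on both sides → ketone.
The groups actually present are: arene, ether, ketone.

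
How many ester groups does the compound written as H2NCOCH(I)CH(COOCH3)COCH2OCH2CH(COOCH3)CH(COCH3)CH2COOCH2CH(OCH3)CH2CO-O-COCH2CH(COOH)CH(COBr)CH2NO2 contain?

3

Working along the chain:
  H2NCO: –C(=O)NH2: carbonyl C bonded to C and to N → amide (the N is not a separate amine).
  CH(I): halogen on an sp³ carbon → alkyl halide.
  CH(COOCH3): pendant –COOCH3: carbonyl C bonded to C and –OCH3 → ester.
  CO: –C(=O)– with carbon on both sides → ketone.
  CH2OCH2: C–O–C with sp³ carbons on both sides and no adjacent C=O → ether.
  CH(COOCH3): pendant –COOCH3: carbonyl C bonded to C and –OCH3 → ester.
  CH(COCH3): pendant –COCH3: carbonyl C bonded to two carbons → ketone.
  CH2COOCH2: –C(=O)–O–C with C on the carbonyl side → ester.
  CH(OCH3): pendant –OCH3: C–O–C with sp³ C, no adjacent C=O → ether.
  CH2CO-O-COCH2: two acyl groups sharing one oxygen, –C(=O)–O–C(=O)– → anhydride.
  CH(COOH): pendant –COOH: carbonyl C bonded to C and –OH → carboxylic acid.
  CH(COBr): pendant –C(=O)X: carbonyl C bonded to C and halogen → acyl halide.
  CH2NO2: –NO2 on carbon → nitro group.
Ester appears at: CH(COOCH3), CH(COOCH3), CH2COOCH2 → 3.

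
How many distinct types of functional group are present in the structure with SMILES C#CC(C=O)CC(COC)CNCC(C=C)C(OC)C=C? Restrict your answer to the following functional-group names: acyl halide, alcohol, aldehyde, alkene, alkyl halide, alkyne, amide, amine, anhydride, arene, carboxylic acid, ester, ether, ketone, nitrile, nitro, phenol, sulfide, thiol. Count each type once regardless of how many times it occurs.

5

C≡C triple bond → alkyne.
pendant –CHO: carbonyl C bonded to C and H → aldehyde.
pendant –CH2OCH3: C–O–C linkage → ether.
C–N–C with sp³ carbons and no adjacent C=O → amine (secondary).
pendant –CH=CH2: C=C double bond → alkene.
pendant –OCH3: C–O–C with sp³ C, no adjacent C=O → ether.
C=C double bond → alkene.
Distinct types present: aldehyde, alkene, alkyne, amine, ether.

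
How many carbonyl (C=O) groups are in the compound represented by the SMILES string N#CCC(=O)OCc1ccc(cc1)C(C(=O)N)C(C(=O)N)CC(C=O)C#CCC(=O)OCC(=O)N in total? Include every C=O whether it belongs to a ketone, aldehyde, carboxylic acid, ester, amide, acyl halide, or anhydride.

6

CH2COOCH2: ester, 1 C=O (running total 1).
CH(CONH2): amide, 1 C=O (running total 2).
CH(CONH2): amide, 1 C=O (running total 3).
CH(CHO): aldehyde, 1 C=O (running total 4).
CH2COOCH2: ester, 1 C=O (running total 5).
CONH2: amide, 1 C=O (running total 6).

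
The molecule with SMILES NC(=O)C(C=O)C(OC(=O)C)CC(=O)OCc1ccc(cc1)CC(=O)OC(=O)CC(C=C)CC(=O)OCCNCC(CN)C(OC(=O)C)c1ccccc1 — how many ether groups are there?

0

–C(=O)NH2: carbonyl C bonded to C and to N → amide (the N is not a separate amine).
pendant –CHO: carbonyl C bonded to C and H → aldehyde.
pendant –OC(=O)CH3: an acyloxy group → ester.
–C(=O)–O–C with C on the carbonyl side → ester.
para-disubstituted benzene ring → arene.
two acyl groups sharing one oxygen, –C(=O)–O–C(=O)– → anhydride.
pendant –CH=CH2: C=C double bond → alkene.
–C(=O)–O–C with C on the carbonyl side → ester.
C–N–C with sp³ carbons and no adjacent C=O → amine (secondary).
pendant –CH2NH2: N on sp³ C, no adjacent C=O → amine.
pendant –OC(=O)CH3: an acyloxy group → ester.
–C6H5 phenyl ring → arene.
No segment is a ether: CH(OCOCH3) is ester, not ether; CH2COOCH2 is ester, not ether; CH2CO-O-COCH2 is anhydride, not ether. → 0.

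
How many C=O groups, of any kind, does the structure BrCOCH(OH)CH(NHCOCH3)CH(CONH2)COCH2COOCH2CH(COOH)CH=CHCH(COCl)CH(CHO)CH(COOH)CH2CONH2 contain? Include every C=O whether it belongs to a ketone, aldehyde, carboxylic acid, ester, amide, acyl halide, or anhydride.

10

BrCO: acyl halide, 1 C=O (running total 1).
CH(NHCOCH3): amide, 1 C=O (running total 2).
CH(CONH2): amide, 1 C=O (running total 3).
CO: ketone, 1 C=O (running total 4).
CH2COOCH2: ester, 1 C=O (running total 5).
CH(COOH): carboxylic acid, 1 C=O (running total 6).
CH(COCl): acyl halide, 1 C=O (running total 7).
CH(CHO): aldehyde, 1 C=O (running total 8).
CH(COOH): carboxylic acid, 1 C=O (running total 9).
CONH2: amide, 1 C=O (running total 10).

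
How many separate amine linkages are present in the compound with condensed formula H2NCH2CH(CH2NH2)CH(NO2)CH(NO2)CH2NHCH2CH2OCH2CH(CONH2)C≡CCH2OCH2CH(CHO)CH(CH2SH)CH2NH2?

–NH2 on an sp³ carbon with no adjacent C=O → amine.
pendant –CH2NH2: N on sp³ C, no adjacent C=O → amine.
–NO2 on an sp³ carbon → nitro (the N=O is not a carbonyl).
–NO2 on an sp³ carbon → nitro (the N=O is not a carbonyl).
C–N–C with sp³ carbons and no adjacent C=O → amine (secondary).
C–O–C with sp³ carbons on both sides and no adjacent C=O → ether.
pendant –CONH2: carbonyl C bonded to C and N → amide.
C≡C triple bond → alkyne.
C–O–C with sp³ carbons on both sides and no adjacent C=O → ether.
pendant –CHO: carbonyl C bonded to C and H → aldehyde.
pendant –CH2SH → thiol.
–NH2 on an sp³ carbon with no adjacent C=O → amine.
Amine appears at: H2NCH2, CH(CH2NH2), CH2NHCH2, CH2NH2 → 4.

4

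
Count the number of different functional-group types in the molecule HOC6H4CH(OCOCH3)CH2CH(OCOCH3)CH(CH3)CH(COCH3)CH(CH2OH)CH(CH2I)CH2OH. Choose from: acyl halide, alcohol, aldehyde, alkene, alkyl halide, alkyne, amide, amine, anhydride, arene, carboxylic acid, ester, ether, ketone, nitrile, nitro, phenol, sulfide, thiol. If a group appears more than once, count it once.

Working along the chain:
  HOC6H4: –OH attached directly to an aromatic ring → phenol (not alcohol); the ring itself is an arene.
  CH(OCOCH3): pendant –OC(=O)CH3: an acyloxy group → ester.
  CH(OCOCH3): pendant –OC(=O)CH3: an acyloxy group → ester.
  CH(COCH3): pendant –COCH3: carbonyl C bonded to two carbons → ketone.
  CH(CH2OH): pendant –CH2OH on an sp³ backbone C → alcohol.
  CH(CH2I): pendant –CH2X: halogen on sp³ carbon → alkyl halide.
  CH2OH: –OH on an sp³ carbon → alcohol.
Distinct types present: alcohol, alkyl halide, arene, ester, ketone, phenol.

6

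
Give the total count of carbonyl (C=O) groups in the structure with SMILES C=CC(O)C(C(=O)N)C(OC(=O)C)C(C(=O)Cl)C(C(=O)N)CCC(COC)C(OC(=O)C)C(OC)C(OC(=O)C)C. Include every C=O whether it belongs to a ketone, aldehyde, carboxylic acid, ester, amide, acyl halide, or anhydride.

CH(CONH2): amide, 1 C=O (running total 1).
CH(OCOCH3): ester, 1 C=O (running total 2).
CH(COCl): acyl halide, 1 C=O (running total 3).
CH(CONH2): amide, 1 C=O (running total 4).
CH(OCOCH3): ester, 1 C=O (running total 5).
CH(OCOCH3): ester, 1 C=O (running total 6).

6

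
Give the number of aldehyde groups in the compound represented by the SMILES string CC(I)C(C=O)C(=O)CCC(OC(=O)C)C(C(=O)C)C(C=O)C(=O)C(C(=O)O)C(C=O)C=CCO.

halogen on an sp³ carbon → alkyl halide.
pendant –CHO: carbonyl C bonded to C and H → aldehyde.
–C(=O)– with carbon on both sides → ketone.
pendant –OC(=O)CH3: an acyloxy group → ester.
pendant –COCH3: carbonyl C bonded to two carbons → ketone.
pendant –CHO: carbonyl C bonded to C and H → aldehyde.
–C(=O)– with carbon on both sides → ketone.
pendant –COOH: carbonyl C bonded to C and –OH → carboxylic acid.
pendant –CHO: carbonyl C bonded to C and H → aldehyde.
C=C double bond → alkene.
–OH on an sp³ carbon → alcohol.
Aldehyde appears at: CH(CHO), CH(CHO), CH(CHO) → 3.

3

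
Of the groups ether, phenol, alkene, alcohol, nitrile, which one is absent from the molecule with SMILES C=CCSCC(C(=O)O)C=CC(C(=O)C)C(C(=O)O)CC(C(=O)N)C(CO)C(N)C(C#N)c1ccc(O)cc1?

alcohol: present (CH(CH2OH) — pendant –CH2OH on an sp³ backbone C → alcohol).
nitrile: present (CH(CN) — pendant –C≡N: nitrile).
phenol: present (C6H4OH — –OH attached directly to an aromatic ring → phenol (not alcohol); the ring itself is an arene).
alkene: present (CH2=CH — C=C double bond → alkene).
ether: no segment matches this pattern.

ether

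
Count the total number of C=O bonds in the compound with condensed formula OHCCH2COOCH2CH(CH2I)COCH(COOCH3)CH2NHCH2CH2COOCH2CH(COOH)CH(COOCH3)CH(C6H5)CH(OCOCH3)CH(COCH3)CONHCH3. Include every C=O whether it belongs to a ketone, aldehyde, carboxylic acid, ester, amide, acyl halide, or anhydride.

10

OHC: aldehyde, 1 C=O (running total 1).
CH2COOCH2: ester, 1 C=O (running total 2).
CO: ketone, 1 C=O (running total 3).
CH(COOCH3): ester, 1 C=O (running total 4).
CH2COOCH2: ester, 1 C=O (running total 5).
CH(COOH): carboxylic acid, 1 C=O (running total 6).
CH(COOCH3): ester, 1 C=O (running total 7).
CH(OCOCH3): ester, 1 C=O (running total 8).
CH(COCH3): ketone, 1 C=O (running total 9).
CONHCH3: amide, 1 C=O (running total 10).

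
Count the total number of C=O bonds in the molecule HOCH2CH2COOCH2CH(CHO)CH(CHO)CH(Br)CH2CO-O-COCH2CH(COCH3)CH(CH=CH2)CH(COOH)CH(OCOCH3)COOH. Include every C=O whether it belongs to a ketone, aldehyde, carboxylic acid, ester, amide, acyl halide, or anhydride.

9

CH2COOCH2: ester, 1 C=O (running total 1).
CH(CHO): aldehyde, 1 C=O (running total 2).
CH(CHO): aldehyde, 1 C=O (running total 3).
CH2CO-O-COCH2: anhydride, 2 C=O (running total 5).
CH(COCH3): ketone, 1 C=O (running total 6).
CH(COOH): carboxylic acid, 1 C=O (running total 7).
CH(OCOCH3): ester, 1 C=O (running total 8).
COOH: carboxylic acid, 1 C=O (running total 9).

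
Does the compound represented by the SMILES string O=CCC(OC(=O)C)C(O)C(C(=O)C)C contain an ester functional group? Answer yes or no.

terminal –CHO: carbonyl C bonded to H and C → aldehyde.
pendant –OC(=O)CH3: an acyloxy group → ester.
–OH on an sp³ carbon → alcohol (secondary).
pendant –COCH3: carbonyl C bonded to two carbons → ketone.
The CH(OCOCH3) segment supplies the ester: pendant –OC(=O)CH3: an acyloxy group → ester.

yes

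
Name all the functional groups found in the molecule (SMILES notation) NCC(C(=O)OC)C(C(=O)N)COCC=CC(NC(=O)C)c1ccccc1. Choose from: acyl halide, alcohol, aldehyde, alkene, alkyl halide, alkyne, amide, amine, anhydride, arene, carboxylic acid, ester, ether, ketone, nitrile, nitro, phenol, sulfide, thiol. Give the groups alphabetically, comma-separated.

alkene, amide, amine, arene, ester, ether

–NH2 on an sp³ carbon with no adjacent C=O → amine.
pendant –COOCH3: carbonyl C bonded to C and –OCH3 → ester.
pendant –CONH2: carbonyl C bonded to C and N → amide.
C–O–C with sp³ carbons on both sides and no adjacent C=O → ether.
C=C double bond → alkene.
pendant –NHC(=O)CH3: N bonded to a carbonyl → amide (not amine).
–C6H5 phenyl ring → arene.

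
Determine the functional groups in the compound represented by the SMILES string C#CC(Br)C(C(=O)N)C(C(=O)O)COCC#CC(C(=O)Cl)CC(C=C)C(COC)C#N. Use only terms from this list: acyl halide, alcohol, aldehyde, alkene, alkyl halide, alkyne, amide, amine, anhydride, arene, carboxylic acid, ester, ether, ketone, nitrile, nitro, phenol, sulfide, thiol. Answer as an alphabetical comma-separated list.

Reading the structure from left to right:
  HC≡C: C≡C triple bond → alkyne.
  CH(Br): halogen on an sp³ carbon → alkyl halide.
  CH(CONH2): pendant –CONH2: carbonyl C bonded to C and N → amide.
  CH(COOH): pendant –COOH: carbonyl C bonded to C and –OH → carboxylic acid.
  CH2OCH2: C–O–C with sp³ carbons on both sides and no adjacent C=O → ether.
  C≡C: C≡C triple bond → alkyne.
  CH(COCl): pendant –C(=O)X: carbonyl C bonded to C and halogen → acyl halide.
  CH(CH=CH2): pendant –CH=CH2: C=C double bond → alkene.
  CH(CH2OCH3): pendant –CH2OCH3: C–O–C linkage → ether.
  CN: –C≡N: carbon triple-bonded to nitrogen → nitrile.

acyl halide, alkene, alkyl halide, alkyne, amide, carboxylic acid, ether, nitrile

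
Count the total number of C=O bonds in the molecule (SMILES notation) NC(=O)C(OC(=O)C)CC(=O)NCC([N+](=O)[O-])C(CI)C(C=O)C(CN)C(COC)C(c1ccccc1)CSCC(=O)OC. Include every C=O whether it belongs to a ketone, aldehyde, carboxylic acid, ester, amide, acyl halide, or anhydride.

H2NCO: amide, 1 C=O (running total 1).
CH(OCOCH3): ester, 1 C=O (running total 2).
CH2CONHCH2: amide, 1 C=O (running total 3).
CH(CHO): aldehyde, 1 C=O (running total 4).
COOCH3: ester, 1 C=O (running total 5).

5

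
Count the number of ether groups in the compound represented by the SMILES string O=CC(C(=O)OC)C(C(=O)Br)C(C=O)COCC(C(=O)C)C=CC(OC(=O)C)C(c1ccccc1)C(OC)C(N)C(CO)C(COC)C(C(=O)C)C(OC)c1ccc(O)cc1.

4

terminal –CHO: carbonyl C bonded to H and C → aldehyde.
pendant –COOCH3: carbonyl C bonded to C and –OCH3 → ester.
pendant –C(=O)X: carbonyl C bonded to C and halogen → acyl halide.
pendant –CHO: carbonyl C bonded to C and H → aldehyde.
C–O–C with sp³ carbons on both sides and no adjacent C=O → ether.
pendant –COCH3: carbonyl C bonded to two carbons → ketone.
C=C double bond → alkene.
pendant –OC(=O)CH3: an acyloxy group → ester.
pendant –C6H5: benzene ring → arene.
pendant –OCH3: C–O–C with sp³ C, no adjacent C=O → ether.
–NH2 on an sp³ carbon with no adjacent C=O → amine.
pendant –CH2OH on an sp³ backbone C → alcohol.
pendant –CH2OCH3: C–O–C linkage → ether.
pendant –COCH3: carbonyl C bonded to two carbons → ketone.
pendant –OCH3: C–O–C with sp³ C, no adjacent C=O → ether.
–OH attached directly to an aromatic ring → phenol (not alcohol); the ring itself is an arene.
Ether appears at: CH2OCH2, CH(OCH3), CH(CH2OCH3), CH(OCH3) → 4.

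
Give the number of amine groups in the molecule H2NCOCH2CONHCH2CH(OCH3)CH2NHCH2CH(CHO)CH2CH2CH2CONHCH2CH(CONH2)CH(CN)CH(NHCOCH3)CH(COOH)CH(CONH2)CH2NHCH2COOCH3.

2

Taking each segment in turn:
  H2NCO: –C(=O)NH2: carbonyl C bonded to C and to N → amide (the N is not a separate amine).
  CH2CONHCH2: –C(=O)–N– linkage → amide (the N is not an amine).
  CH(OCH3): pendant –OCH3: C–O–C with sp³ C, no adjacent C=O → ether.
  CH2NHCH2: C–N–C with sp³ carbons and no adjacent C=O → amine (secondary).
  CH(CHO): pendant –CHO: carbonyl C bonded to C and H → aldehyde.
  CH2CONHCH2: –C(=O)–N– linkage → amide (the N is not an amine).
  CH(CONH2): pendant –CONH2: carbonyl C bonded to C and N → amide.
  CH(CN): pendant –C≡N: nitrile.
  CH(NHCOCH3): pendant –NHC(=O)CH3: N bonded to a carbonyl → amide (not amine).
  CH(COOH): pendant –COOH: carbonyl C bonded to C and –OH → carboxylic acid.
  CH(CONH2): pendant –CONH2: carbonyl C bonded to C and N → amide.
  CH2NHCH2: C–N–C with sp³ carbons and no adjacent C=O → amine (secondary).
  COOCH3: –C(=O)OCH3: carbonyl C bonded to C and to –OCH3 → ester (not ketone + ether).
Amine appears at: CH2NHCH2, CH2NHCH2 → 2.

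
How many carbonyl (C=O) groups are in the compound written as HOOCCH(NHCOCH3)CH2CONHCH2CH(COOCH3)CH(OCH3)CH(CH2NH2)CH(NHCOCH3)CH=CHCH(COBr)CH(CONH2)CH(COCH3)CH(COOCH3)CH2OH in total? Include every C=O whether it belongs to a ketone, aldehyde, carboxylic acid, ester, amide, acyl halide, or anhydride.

HOOC: carboxylic acid, 1 C=O (running total 1).
CH(NHCOCH3): amide, 1 C=O (running total 2).
CH2CONHCH2: amide, 1 C=O (running total 3).
CH(COOCH3): ester, 1 C=O (running total 4).
CH(NHCOCH3): amide, 1 C=O (running total 5).
CH(COBr): acyl halide, 1 C=O (running total 6).
CH(CONH2): amide, 1 C=O (running total 7).
CH(COCH3): ketone, 1 C=O (running total 8).
CH(COOCH3): ester, 1 C=O (running total 9).

9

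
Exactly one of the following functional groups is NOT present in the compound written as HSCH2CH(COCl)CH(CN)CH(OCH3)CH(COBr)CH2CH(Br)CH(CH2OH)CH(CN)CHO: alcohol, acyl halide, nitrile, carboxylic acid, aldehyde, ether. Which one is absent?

nitrile: present (CH(CN) — pendant –C≡N: nitrile).
acyl halide: present (CH(COCl) — pendant –C(=O)X: carbonyl C bonded to C and halogen → acyl halide).
ether: present (CH(OCH3) — pendant –OCH3: C–O–C with sp³ C, no adjacent C=O → ether).
aldehyde: present (CHO — terminal –CHO: carbonyl C bonded to H and C → aldehyde).
alcohol: present (CH(CH2OH) — pendant –CH2OH on an sp³ backbone C → alcohol).
carboxylic acid: no segment matches this pattern.

carboxylic acid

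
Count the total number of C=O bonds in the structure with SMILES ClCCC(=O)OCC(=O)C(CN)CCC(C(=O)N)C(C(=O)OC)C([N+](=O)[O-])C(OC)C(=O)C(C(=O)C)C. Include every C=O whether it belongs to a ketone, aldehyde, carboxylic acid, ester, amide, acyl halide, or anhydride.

CH2COOCH2: ester, 1 C=O (running total 1).
CO: ketone, 1 C=O (running total 2).
CH(CONH2): amide, 1 C=O (running total 3).
CH(COOCH3): ester, 1 C=O (running total 4).
CO: ketone, 1 C=O (running total 5).
CH(COCH3): ketone, 1 C=O (running total 6).

6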